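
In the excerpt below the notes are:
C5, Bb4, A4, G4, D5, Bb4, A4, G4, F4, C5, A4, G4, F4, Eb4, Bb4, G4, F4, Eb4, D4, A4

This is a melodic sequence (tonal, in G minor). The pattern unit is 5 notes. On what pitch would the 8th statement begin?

Taking 5-note groups, the heads are C5, Bb4, A4, G4: the pattern moves down a 2nd.
Continuing: F4 → Eb4 → D4 → C4. Statement 8 starts on C4.

C4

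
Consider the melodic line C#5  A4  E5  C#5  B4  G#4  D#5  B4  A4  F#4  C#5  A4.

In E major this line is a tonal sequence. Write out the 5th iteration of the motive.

Unit = 4 notes; the statements start on C#5, B4, A4, moving down a 2nd each time.
Extending down a 2nd: G#4 → F#4.
Statement 5 starts on F#4 and keeps the same diatonic contour: F#4 D#4 A4 F#4.

F#4 D#4 A4 F#4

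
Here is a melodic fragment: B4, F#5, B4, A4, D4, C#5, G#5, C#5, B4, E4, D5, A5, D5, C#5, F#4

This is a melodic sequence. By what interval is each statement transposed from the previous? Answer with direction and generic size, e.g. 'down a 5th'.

up a 2nd

With a 5-note motive the entries are B4, C#5, D5, each up a 2nd from the previous.
B4 to C#5 is up a 2nd.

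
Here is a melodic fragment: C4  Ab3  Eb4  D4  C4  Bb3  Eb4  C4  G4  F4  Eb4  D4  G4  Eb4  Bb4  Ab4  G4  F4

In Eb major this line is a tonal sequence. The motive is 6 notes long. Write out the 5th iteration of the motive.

D5 Bb4 F5 Eb5 D5 C5

With a 6-note motive the entries are C4, Eb4, G4, each up a 3rd from the previous.
Extending up a 3rd: Bb4 → D5.
From D5 the diatonic shape gives D5 Bb4 F5 Eb5 D5 C5.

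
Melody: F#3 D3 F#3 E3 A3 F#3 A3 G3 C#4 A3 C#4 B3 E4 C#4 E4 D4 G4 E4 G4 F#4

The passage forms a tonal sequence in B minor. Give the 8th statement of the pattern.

Taking 4-note groups, the heads are F#3, A3, C#4, E4, G4: the pattern moves up a 3rd.
Extending up a 3rd: B4 → D5 → F#5.
Statement 8 starts on F#5 and keeps the same diatonic contour: F#5 D5 F#5 E5.

F#5 D5 F#5 E5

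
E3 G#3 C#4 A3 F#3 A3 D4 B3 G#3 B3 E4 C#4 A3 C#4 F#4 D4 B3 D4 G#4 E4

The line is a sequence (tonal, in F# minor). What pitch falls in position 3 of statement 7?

The unit is 4 notes. Position-3 pitches of the 5 shown cells: C#4, D4, E4, F#4, G#4.
Carrying that up a 2nd forward: A4 → B4.

B4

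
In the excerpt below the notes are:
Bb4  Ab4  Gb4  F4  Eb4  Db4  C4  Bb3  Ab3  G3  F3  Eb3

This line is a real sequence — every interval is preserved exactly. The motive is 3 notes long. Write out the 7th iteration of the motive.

E2 D2 C2

The 3-note cells begin on Bb4, F4, C4, G3 — each down a 4th from the last.
Carrying on: D3 → A2 → E2.
Statement 7 starts on E2 and keeps the same exact contour: E2 D2 C2.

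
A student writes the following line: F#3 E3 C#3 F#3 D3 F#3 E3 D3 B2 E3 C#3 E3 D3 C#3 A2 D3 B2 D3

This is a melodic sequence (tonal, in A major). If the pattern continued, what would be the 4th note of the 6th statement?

A2

The unit is 6 notes. Position-4 pitches of the 3 shown cells: F#3, E3, D3.
Extending down a 2nd: C#3 → B2 → A2.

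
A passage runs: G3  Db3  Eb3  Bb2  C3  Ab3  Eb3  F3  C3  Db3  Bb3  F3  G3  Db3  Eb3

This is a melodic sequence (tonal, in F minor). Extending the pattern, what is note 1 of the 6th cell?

With 5-note cells, note 1 of each statement runs G3, Ab3, Bb3.
Extending up a 2nd: C4 → Db4 → Eb4.

Eb4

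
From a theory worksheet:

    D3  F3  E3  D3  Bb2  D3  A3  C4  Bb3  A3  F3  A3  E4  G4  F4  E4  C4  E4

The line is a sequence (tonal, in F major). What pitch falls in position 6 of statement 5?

F5

The unit is 6 notes. Position-6 pitches of the 3 shown cells: D3, A3, E4.
Extending up a 5th: Bb4 → F5.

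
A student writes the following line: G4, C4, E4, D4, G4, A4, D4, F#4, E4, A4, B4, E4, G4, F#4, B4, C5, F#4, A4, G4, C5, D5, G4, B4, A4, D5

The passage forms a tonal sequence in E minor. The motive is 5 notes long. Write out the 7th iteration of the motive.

The 5-note cells begin on G4, A4, B4, C5, D5 — each up a 2nd from the last.
Carrying on: E5 → F#5.
So cell 7 is F#5 B4 D5 C5 F#5.

F#5 B4 D5 C5 F#5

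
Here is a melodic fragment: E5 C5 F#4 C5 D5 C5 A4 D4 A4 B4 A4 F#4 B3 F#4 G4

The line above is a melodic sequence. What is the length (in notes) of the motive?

15 notes total. Splitting into 3 groups of 5:
E5 C5 F#4 C5 D5 | C5 A4 D4 A4 B4 | A4 F#4 B3 F#4 G4
That's a consistent down a 3rd shift per cell, and no other grouping gives one.

5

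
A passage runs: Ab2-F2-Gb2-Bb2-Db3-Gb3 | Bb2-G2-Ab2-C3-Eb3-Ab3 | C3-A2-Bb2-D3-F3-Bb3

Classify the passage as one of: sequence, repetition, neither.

Each 6-note cell is the previous one transposed up a 2nd.

sequence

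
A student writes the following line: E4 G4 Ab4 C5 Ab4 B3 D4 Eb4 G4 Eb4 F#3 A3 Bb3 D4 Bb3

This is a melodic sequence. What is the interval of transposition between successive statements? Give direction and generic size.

With a 5-note motive the entries are E4, B3, F#3, each down a 4th from the previous.
E4 to B3 is down a 4th.

down a 4th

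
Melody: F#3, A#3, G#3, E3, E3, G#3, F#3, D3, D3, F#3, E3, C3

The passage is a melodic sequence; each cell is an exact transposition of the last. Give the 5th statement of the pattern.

Bb2 D3 C3 Ab2

With a 4-note motive the entries are F#3, E3, D3, each down a 2nd from the previous.
Continuing the starts: C3 → Bb2.
Statement 5 starts on Bb2 and keeps the same exact contour: Bb2 D3 C3 Ab2.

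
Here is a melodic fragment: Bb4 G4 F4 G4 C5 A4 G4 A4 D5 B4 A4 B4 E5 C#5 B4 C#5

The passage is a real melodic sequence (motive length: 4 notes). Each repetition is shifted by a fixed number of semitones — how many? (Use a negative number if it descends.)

2

Taking 4-note groups, the heads are Bb4, C5, D5, E5: the pattern moves up a 2nd.
Bb4→C5 is 72 − 70 = 2 semitones.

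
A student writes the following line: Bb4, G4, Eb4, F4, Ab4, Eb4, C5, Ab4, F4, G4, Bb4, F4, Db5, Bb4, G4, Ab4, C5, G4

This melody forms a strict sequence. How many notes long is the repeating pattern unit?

6

18 notes total. Splitting into 3 groups of 6:
Bb4 G4 Eb4 F4 Ab4 Eb4 | C5 Ab4 F4 G4 Bb4 F4 | Db5 Bb4 G4 Ab4 C5 G4
That's a consistent up a 2nd shift per cell, and no other grouping gives one.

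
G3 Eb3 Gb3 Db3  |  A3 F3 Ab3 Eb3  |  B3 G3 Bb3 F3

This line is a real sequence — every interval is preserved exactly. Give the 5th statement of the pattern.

With a 4-note motive the entries are G3, A3, B3, each up a 2nd from the previous.
Extending up a 2nd: C#4 → D#4.
From D#4 the exact shape gives D#4 B3 D4 A3.

D#4 B3 D4 A3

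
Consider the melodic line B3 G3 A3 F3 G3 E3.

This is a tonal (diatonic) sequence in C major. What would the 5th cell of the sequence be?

E3 C3

The 2-note cells begin on B3, A3, G3 — each down a 2nd from the last.
Continuing the starts: F3 → E3.
So cell 5 is E3 C3.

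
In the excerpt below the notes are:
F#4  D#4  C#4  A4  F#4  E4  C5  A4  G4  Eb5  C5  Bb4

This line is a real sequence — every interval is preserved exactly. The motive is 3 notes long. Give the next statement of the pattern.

Taking 3-note groups, the heads are F#4, A4, C5, Eb5: the pattern moves up a 3rd.
So cell 5 is Gb5 Eb5 Db5.

Gb5 Eb5 Db5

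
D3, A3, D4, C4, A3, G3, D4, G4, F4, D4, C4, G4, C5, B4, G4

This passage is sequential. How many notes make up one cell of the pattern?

5

15 notes total. Splitting into 3 groups of 5:
D3 A3 D4 C4 A3 | G3 D4 G4 F4 D4 | C4 G4 C5 B4 G4
Every group is a transposition up a 4th of the one before; no shorter unit works.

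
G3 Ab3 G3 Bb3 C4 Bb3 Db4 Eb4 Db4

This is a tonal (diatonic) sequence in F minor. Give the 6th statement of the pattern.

C5 Db5 C5

Taking 3-note groups, the heads are G3, Bb3, Db4: the pattern moves up a 3rd.
Continuing the starts: F4 → Ab4 → C5.
From C5 the diatonic shape gives C5 Db5 C5.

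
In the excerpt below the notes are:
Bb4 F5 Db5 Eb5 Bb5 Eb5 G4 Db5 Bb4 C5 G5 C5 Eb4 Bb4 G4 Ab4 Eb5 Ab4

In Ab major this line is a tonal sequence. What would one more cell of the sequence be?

C4 G4 Eb4 F4 C5 F4

With a 6-note motive the entries are Bb4, G4, Eb4, each down a 3rd from the previous.
From C4 the diatonic shape gives C4 G4 Eb4 F4 C5 F4.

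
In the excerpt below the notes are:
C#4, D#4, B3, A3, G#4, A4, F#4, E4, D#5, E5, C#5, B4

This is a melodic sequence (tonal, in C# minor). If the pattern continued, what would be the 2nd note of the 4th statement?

The unit is 4 notes. Position-2 pitches of the 3 shown cells: D#4, A4, E5.
Each moves up a 5th; the next is B5.

B5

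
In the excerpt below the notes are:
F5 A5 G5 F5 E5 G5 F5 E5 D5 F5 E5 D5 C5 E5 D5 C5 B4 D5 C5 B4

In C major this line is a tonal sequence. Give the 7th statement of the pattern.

G4 B4 A4 G4

Taking 4-note groups, the heads are F5, E5, D5, C5, B4: the pattern moves down a 2nd.
Carrying on: A4 → G4.
From G4 the diatonic shape gives G4 B4 A4 G4.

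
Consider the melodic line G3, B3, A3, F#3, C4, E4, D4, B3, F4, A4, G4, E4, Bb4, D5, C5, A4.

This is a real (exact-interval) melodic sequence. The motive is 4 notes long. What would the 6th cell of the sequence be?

Ab5 C6 Bb5 G5

The 4-note cells begin on G3, C4, F4, Bb4 — each up a 4th from the last.
Continuing the starts: Eb5 → Ab5.
From Ab5 the exact shape gives Ab5 C6 Bb5 G5.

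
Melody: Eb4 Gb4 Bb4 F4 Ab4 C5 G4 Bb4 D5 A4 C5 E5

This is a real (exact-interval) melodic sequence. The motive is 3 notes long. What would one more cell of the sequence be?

B4 D5 F#5

With a 3-note motive the entries are Eb4, F4, G4, A4, each up a 2nd from the previous.
From B4 the exact shape gives B4 D5 F#5.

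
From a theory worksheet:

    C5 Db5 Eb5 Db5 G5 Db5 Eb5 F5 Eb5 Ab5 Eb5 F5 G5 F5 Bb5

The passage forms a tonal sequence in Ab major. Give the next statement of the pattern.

F5 G5 Ab5 G5 C6

With a 5-note motive the entries are C5, Db5, Eb5, each up a 2nd from the previous.
So cell 4 is F5 G5 Ab5 G5 C6.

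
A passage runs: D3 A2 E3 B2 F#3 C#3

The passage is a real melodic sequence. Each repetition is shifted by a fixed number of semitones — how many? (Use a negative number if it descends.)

Taking 2-note groups, the heads are D3, E3, F#3: the pattern moves up a 2nd.
Counting half-steps from D3 to E3: 2.

2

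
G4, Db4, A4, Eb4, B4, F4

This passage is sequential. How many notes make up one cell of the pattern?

Try groups of 2 (3 cells in 6 notes):
G4 Db4 | A4 Eb4 | B4 F4
Each cell is the previous one up a 2nd — so the unit is 2 notes.

2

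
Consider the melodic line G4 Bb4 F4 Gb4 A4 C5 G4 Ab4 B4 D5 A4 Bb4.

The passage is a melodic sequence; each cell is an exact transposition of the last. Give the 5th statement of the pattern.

Unit = 4 notes; the statements start on G4, A4, B4, moving up a 2nd each time.
Carrying on: C#5 → D#5.
So cell 5 is D#5 F#5 C#5 D5.

D#5 F#5 C#5 D5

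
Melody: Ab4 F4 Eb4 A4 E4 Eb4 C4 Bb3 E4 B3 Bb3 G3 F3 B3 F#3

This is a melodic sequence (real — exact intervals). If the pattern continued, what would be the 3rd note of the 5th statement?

With 5-note cells, note 3 of each statement runs Eb4, Bb3, F3.
Carrying that down a 4th forward: C3 → G2.

G2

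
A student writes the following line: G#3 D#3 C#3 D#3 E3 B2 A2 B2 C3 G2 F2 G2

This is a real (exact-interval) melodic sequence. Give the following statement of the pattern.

Taking 4-note groups, the heads are G#3, E3, C3: the pattern moves down a 3rd.
From Ab2 the exact shape gives Ab2 Eb2 Db2 Eb2.

Ab2 Eb2 Db2 Eb2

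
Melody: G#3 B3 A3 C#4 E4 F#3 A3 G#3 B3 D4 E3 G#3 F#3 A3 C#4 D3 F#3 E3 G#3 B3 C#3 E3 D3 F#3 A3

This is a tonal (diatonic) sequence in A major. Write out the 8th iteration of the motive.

G#2 B2 A2 C#3 E3

Taking 5-note groups, the heads are G#3, F#3, E3, D3, C#3: the pattern moves down a 2nd.
Carrying on: B2 → A2 → G#2.
From G#2 the diatonic shape gives G#2 B2 A2 C#3 E3.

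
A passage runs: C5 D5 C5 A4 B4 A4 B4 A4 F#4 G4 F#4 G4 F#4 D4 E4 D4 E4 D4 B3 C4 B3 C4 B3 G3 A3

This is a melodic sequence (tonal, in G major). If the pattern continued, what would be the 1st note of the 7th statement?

E3

The unit is 5 notes. Position-1 pitches of the 5 shown cells: C5, A4, F#4, D4, B3.
Carrying that down a 3rd forward: G3 → E3.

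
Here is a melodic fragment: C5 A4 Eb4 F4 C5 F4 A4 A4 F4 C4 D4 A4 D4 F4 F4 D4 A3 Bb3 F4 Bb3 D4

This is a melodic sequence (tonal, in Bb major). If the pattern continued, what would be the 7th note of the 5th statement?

G3

The unit is 7 notes. Position-7 pitches of the 3 shown cells: A4, F4, D4.
Carrying that down a 3rd forward: Bb3 → G3.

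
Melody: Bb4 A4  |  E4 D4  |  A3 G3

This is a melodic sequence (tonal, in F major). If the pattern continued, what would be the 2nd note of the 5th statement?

Grouping in 2s, the 2nd note of each cell is A4, D4, G3.
Carrying that down a 5th forward: C3 → F2.

F2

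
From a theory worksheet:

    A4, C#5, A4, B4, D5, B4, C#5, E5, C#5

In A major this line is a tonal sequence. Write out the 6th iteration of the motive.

F#5 A5 F#5

Unit = 3 notes; the statements start on A4, B4, C#5, moving up a 2nd each time.
Carrying on: D5 → E5 → F#5.
Statement 6 starts on F#5 and keeps the same diatonic contour: F#5 A5 F#5.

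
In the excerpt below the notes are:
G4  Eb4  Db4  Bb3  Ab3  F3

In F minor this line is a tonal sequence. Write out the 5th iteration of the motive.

Bb2 G2

Taking 2-note groups, the heads are G4, Db4, Ab3: the pattern moves down a 4th.
Carrying on: Eb3 → Bb2.
So cell 5 is Bb2 G2.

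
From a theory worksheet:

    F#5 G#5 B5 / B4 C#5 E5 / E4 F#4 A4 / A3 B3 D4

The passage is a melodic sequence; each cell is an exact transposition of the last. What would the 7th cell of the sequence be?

C2 D2 F2

Unit = 3 notes; the statements start on F#5, B4, E4, A3, moving down a 5th each time.
Carrying on: D3 → G2 → C2.
From C2 the exact shape gives C2 D2 F2.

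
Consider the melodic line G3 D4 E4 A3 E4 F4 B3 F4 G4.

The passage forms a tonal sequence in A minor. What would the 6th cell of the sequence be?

With a 3-note motive the entries are G3, A3, B3, each up a 2nd from the previous.
Extending up a 2nd: C4 → D4 → E4.
From E4 the diatonic shape gives E4 B4 C5.

E4 B4 C5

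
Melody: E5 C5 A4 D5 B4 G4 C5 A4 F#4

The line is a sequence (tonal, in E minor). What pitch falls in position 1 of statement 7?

The unit is 3 notes. Position-1 pitches of the 3 shown cells: E5, D5, C5.
Carrying that down a 2nd forward: B4 → A4 → G4 → F#4.

F#4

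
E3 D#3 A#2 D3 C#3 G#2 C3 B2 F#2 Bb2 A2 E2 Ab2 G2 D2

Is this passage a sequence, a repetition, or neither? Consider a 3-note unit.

Each 3-note cell is the previous one transposed down a 2nd.

sequence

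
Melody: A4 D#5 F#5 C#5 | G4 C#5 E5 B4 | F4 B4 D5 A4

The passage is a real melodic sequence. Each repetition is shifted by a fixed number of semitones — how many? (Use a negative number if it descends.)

-2

Unit = 4 notes; the statements start on A4, G4, F4, moving down a 2nd each time.
A4 to G4 spans -2 semitones.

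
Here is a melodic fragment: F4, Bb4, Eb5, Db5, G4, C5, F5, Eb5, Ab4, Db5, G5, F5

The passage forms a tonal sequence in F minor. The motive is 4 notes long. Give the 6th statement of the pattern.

Db5 G5 C6 Bb5

Unit = 4 notes; the statements start on F4, G4, Ab4, moving up a 2nd each time.
Extending up a 2nd: Bb4 → C5 → Db5.
So cell 6 is Db5 G5 C6 Bb5.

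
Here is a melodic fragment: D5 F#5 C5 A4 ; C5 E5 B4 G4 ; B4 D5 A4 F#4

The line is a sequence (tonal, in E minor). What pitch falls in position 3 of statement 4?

With 4-note cells, note 3 of each statement runs C5, B4, A4.
From A4, down a 2nd gives G4.

G4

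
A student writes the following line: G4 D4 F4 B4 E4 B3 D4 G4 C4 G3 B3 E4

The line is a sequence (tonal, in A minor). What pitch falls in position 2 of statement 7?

With 4-note cells, note 2 of each statement runs D4, B3, G3.
Each moves down a 3rd. Continuing: E3 → C3 → A2 → F2.

F2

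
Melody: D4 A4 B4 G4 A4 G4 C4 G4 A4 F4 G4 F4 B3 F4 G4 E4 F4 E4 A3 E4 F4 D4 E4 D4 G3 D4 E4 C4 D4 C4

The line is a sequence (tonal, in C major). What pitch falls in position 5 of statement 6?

C4

Grouping in 6s, the 5th note of each cell is A4, G4, F4, E4, D4.
One more down a 2nd gives C4.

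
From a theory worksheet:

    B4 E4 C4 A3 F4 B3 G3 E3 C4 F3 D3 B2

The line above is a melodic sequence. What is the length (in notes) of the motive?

12 notes total. Splitting into 3 groups of 4:
B4 E4 C4 A3 | F4 B3 G3 E3 | C4 F3 D3 B2
That's a consistent down a 4th shift per cell, and no other grouping gives one.

4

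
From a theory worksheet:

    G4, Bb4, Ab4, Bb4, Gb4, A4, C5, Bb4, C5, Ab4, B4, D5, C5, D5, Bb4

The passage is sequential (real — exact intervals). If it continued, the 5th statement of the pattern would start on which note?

Unit = 5 notes; the statements start on G4, A4, B4, moving up a 2nd each time.
Continuing: C#5 → D#5. Statement 5 starts on D#5.

D#5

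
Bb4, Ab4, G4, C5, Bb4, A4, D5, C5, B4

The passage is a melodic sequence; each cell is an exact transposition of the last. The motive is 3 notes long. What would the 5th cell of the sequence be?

The 3-note cells begin on Bb4, C5, D5 — each up a 2nd from the last.
Continuing the starts: E5 → F#5.
Statement 5 starts on F#5 and keeps the same exact contour: F#5 E5 D#5.

F#5 E5 D#5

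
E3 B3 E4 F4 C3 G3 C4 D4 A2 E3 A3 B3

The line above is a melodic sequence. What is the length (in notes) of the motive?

4

12 notes total. Splitting into 3 groups of 4:
E3 B3 E4 F4 | C3 G3 C4 D4 | A2 E3 A3 B3
That's a consistent down a 3rd shift per cell, and no other grouping gives one.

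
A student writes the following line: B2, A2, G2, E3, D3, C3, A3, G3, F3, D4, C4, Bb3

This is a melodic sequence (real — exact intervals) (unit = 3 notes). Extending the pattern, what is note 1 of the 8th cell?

Bb5

Grouping in 3s, the 1st note of each cell is B2, E3, A3, D4.
Each moves up a 4th. Continuing: G4 → C5 → F5 → Bb5.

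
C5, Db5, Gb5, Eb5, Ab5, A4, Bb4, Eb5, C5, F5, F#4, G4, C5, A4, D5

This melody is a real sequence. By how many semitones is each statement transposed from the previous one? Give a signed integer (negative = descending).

-3

Taking 5-note groups, the heads are C5, A4, F#4: the pattern moves down a 3rd.
C5→A4 is 69 − 72 = -3 semitones.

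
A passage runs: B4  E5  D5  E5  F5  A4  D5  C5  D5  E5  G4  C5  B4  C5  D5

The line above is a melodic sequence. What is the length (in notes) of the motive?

5

15 notes total. Splitting into 3 groups of 5:
B4 E5 D5 E5 F5 | A4 D5 C5 D5 E5 | G4 C5 B4 C5 D5
That's a consistent down a 2nd shift per cell, and no other grouping gives one.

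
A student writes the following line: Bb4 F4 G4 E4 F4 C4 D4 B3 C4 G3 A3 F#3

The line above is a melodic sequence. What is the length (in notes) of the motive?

4

There are 12 notes; a 4-note unit gives 3 cells:
Bb4 F4 G4 E4 | F4 C4 D4 B3 | C4 G3 A3 F#3
That's a consistent down a 4th shift per cell, and no other grouping gives one.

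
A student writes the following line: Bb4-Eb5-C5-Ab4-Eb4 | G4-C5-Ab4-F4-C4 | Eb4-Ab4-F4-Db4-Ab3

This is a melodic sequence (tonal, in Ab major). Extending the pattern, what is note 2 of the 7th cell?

Grouping in 5s, the 2nd note of each cell is Eb5, C5, Ab4.
Extending down a 3rd: F4 → Db4 → Bb3 → G3.

G3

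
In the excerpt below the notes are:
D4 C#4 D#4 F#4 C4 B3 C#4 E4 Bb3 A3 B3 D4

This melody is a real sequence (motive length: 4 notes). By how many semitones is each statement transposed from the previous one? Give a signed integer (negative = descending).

-2

Unit = 4 notes; the statements start on D4, C4, Bb3, moving down a 2nd each time.
D4→C4 is 60 − 62 = -2 semitones.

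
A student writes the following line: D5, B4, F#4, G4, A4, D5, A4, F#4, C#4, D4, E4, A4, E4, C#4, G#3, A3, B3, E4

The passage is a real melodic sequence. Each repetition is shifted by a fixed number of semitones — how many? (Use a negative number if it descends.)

-5

With a 6-note motive the entries are D5, A4, E4, each down a 4th from the previous.
D5→A4 is 69 − 74 = -5 semitones.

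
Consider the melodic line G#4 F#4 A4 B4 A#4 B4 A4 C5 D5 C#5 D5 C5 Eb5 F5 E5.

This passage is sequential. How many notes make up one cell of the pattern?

5

15 notes total. Splitting into 3 groups of 5:
G#4 F#4 A4 B4 A#4 | B4 A4 C5 D5 C#5 | D5 C5 Eb5 F5 E5
Each cell is the previous one up a 3rd — so the unit is 5 notes.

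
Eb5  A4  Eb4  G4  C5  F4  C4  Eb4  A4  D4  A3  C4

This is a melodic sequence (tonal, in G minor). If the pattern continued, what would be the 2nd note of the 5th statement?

G3

Grouping in 4s, the 2nd note of each cell is A4, F4, D4.
Carrying that down a 3rd forward: Bb3 → G3.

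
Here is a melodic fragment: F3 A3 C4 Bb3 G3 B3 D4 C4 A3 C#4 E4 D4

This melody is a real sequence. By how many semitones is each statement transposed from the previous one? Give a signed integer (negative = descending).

2

Unit = 4 notes; the statements start on F3, G3, A3, moving up a 2nd each time.
F3 to G3 spans +2 semitones.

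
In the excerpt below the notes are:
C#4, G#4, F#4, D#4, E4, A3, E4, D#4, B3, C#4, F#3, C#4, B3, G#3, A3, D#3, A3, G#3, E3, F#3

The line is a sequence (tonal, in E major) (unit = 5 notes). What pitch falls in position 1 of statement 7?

E2

Grouping in 5s, the 1st note of each cell is C#4, A3, F#3, D#3.
Carrying that down a 3rd forward: B2 → G#2 → E2.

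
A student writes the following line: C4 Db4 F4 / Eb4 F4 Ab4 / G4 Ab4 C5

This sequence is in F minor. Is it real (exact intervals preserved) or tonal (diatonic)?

tonal

Every note is diatonic to F minor.
Cell 1 has +1 semitones from note 1 to 2, but cell 2 has +2 — the interval quality changes while the contour stays the same, which is the hallmark of a tonal sequence.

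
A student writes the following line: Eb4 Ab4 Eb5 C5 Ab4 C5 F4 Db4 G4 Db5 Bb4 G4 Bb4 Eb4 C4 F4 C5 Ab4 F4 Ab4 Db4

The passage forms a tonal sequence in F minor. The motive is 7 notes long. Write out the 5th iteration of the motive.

With a 7-note motive the entries are Eb4, Db4, C4, each down a 2nd from the previous.
Carrying on: Bb3 → Ab3.
From Ab3 the diatonic shape gives Ab3 Db4 Ab4 F4 Db4 F4 Bb3.

Ab3 Db4 Ab4 F4 Db4 F4 Bb3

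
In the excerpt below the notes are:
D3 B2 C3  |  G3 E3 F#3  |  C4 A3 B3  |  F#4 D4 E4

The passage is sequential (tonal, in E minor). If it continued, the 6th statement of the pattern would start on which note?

Unit = 3 notes; the statements start on D3, G3, C4, F#4, moving up a 4th each time.
Continuing: B4 → E5. Statement 6 starts on E5.

E5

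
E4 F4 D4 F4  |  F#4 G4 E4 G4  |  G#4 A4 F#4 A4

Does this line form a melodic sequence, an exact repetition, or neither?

Each 4-note cell is the previous one transposed up a 2nd.

sequence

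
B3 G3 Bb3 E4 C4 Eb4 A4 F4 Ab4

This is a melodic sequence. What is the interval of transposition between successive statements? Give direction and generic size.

up a 4th

The 3-note cells begin on B3, E4, A4 — each up a 4th from the last.
From B3 to E4: up a 4th.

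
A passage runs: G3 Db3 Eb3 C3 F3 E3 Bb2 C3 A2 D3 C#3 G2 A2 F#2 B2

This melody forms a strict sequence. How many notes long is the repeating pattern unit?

Try groups of 5 (3 cells in 15 notes):
G3 Db3 Eb3 C3 F3 | E3 Bb2 C3 A2 D3 | C#3 G2 A2 F#2 B2
That's a consistent down a 3rd shift per cell, and no other grouping gives one.

5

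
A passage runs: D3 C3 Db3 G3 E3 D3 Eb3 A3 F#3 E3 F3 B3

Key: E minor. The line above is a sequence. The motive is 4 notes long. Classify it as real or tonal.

real

Each cell has the same semitone pattern (-2, 1, 6) — intervals are preserved exactly.
And Db3 lies outside E minor, so the sequence is real rather than tonal.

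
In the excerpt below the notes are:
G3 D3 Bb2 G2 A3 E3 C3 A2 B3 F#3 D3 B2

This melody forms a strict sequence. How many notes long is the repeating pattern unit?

4

Try groups of 4 (3 cells in 12 notes):
G3 D3 Bb2 G2 | A3 E3 C3 A2 | B3 F#3 D3 B2
That's a consistent up a 2nd shift per cell, and no other grouping gives one.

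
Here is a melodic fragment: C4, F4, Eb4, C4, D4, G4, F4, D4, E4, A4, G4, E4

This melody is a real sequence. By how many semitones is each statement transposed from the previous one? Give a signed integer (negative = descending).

2

Unit = 4 notes; the statements start on C4, D4, E4, moving up a 2nd each time.
Counting half-steps from C4 to D4: 2.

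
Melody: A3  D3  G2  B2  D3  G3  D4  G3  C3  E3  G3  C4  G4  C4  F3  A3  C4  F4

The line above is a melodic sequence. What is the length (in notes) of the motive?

6

18 notes total. Splitting into 3 groups of 6:
A3 D3 G2 B2 D3 G3 | D4 G3 C3 E3 G3 C4 | G4 C4 F3 A3 C4 F4
That's a consistent up a 4th shift per cell, and no other grouping gives one.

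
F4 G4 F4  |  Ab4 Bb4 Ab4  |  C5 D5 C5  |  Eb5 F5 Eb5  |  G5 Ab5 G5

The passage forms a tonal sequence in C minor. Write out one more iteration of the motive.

The 3-note cells begin on F4, Ab4, C5, Eb5, G5 — each up a 3rd from the last.
So cell 6 is Bb5 C6 Bb5.

Bb5 C6 Bb5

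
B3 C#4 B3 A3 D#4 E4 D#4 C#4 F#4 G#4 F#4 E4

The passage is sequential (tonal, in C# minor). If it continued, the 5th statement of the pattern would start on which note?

The 4-note cells begin on B3, D#4, F#4 — each up a 3rd from the last.
Extending the heads up a 3rd: A4 → C#5.

C#5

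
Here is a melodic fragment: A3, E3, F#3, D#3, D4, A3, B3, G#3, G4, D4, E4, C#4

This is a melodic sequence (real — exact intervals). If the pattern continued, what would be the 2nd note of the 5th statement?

With 4-note cells, note 2 of each statement runs E3, A3, D4.
Extending up a 4th: G4 → C5.

C5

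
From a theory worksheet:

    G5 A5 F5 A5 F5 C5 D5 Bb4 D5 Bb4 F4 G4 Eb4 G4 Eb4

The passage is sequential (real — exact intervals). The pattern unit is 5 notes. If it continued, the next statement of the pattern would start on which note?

Taking 5-note groups, the heads are G5, C5, F4: the pattern moves down a 5th.
The next head, down a 5th from F4, is Bb3.

Bb3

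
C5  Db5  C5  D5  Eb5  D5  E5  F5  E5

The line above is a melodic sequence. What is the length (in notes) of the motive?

3

Try groups of 3 (3 cells in 9 notes):
C5 Db5 C5 | D5 Eb5 D5 | E5 F5 E5
Every group is a transposition up a 2nd of the one before; no shorter unit works.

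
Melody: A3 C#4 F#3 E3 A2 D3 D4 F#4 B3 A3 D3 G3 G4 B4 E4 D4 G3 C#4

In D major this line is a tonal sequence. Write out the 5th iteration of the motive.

Unit = 6 notes; the statements start on A3, D4, G4, moving up a 4th each time.
Carrying on: C#5 → F#5.
From F#5 the diatonic shape gives F#5 A5 D5 C#5 F#4 B4.

F#5 A5 D5 C#5 F#4 B4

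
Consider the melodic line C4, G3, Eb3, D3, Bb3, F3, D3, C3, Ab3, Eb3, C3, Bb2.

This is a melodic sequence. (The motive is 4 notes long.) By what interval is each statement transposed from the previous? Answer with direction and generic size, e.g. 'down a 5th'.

The 4-note cells begin on C4, Bb3, Ab3 — each down a 2nd from the last.
C4 to Bb3 is down a 2nd.

down a 2nd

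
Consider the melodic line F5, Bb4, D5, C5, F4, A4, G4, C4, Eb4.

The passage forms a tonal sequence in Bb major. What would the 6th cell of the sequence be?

The 3-note cells begin on F5, C5, G4 — each down a 4th from the last.
Extending down a 4th: D4 → A3 → Eb3.
Statement 6 starts on Eb3 and keeps the same diatonic contour: Eb3 A2 C3.

Eb3 A2 C3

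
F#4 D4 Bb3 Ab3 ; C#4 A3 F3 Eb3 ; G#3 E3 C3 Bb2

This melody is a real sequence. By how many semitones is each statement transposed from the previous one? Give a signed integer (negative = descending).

With a 4-note motive the entries are F#4, C#4, G#3, each down a 4th from the previous.
F#4 to C#4 spans -5 semitones.

-5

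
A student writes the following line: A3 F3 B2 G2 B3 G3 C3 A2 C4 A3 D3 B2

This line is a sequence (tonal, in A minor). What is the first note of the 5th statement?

E4

Taking 4-note groups, the heads are A3, B3, C4: the pattern moves up a 2nd.
Continuing: D4 → E4. Statement 5 starts on E4.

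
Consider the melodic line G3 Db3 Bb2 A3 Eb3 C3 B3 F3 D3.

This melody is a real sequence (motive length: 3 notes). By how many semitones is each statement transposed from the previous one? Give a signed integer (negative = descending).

The 3-note cells begin on G3, A3, B3 — each up a 2nd from the last.
G3 to A3 spans +2 semitones.

2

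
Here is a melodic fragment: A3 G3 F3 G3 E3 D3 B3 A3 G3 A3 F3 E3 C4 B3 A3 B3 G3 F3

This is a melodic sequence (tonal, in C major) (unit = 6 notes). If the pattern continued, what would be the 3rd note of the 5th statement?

Grouping in 6s, the 3rd note of each cell is F3, G3, A3.
Carrying that up a 2nd forward: B3 → C4.

C4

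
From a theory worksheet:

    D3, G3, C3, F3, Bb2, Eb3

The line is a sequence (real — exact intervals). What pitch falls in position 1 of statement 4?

Ab2

With 2-note cells, note 1 of each statement runs D3, C3, Bb2.
Each moves down a 2nd; the next is Ab2.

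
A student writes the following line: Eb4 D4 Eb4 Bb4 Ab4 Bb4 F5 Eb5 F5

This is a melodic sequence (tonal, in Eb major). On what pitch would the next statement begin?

C6

Taking 3-note groups, the heads are Eb4, Bb4, F5: the pattern moves up a 5th.
One more step up a 5th gives C6.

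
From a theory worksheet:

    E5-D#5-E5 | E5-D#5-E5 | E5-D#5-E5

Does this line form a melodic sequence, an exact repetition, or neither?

repetition

Each 3-note cell is identical (E5 D#5 E5), restated at the same pitch.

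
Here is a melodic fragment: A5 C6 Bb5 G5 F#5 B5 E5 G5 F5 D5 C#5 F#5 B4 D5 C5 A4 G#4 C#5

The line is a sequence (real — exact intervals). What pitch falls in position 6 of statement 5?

The unit is 6 notes. Position-6 pitches of the 3 shown cells: B5, F#5, C#5.
Each moves down a 4th. Continuing: G#4 → D#4.

D#4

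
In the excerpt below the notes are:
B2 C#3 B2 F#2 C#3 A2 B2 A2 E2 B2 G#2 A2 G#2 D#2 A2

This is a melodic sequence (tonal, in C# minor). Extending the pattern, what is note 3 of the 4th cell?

With 5-note cells, note 3 of each statement runs B2, A2, G#2.
One more down a 2nd gives F#2.

F#2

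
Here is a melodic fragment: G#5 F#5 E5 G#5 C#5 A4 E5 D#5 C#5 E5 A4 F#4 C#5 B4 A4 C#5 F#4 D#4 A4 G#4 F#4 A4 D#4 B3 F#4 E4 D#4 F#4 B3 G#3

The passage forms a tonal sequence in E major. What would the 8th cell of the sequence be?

The 6-note cells begin on G#5, E5, C#5, A4, F#4 — each down a 3rd from the last.
Carrying on: D#4 → B3 → G#3.
So cell 8 is G#3 F#3 E3 G#3 C#3 A2.

G#3 F#3 E3 G#3 C#3 A2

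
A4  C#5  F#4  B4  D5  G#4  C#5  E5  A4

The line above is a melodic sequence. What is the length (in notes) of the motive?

3

There are 9 notes; a 3-note unit gives 3 cells:
A4 C#5 F#4 | B4 D5 G#4 | C#5 E5 A4
That's a consistent up a 2nd shift per cell, and no other grouping gives one.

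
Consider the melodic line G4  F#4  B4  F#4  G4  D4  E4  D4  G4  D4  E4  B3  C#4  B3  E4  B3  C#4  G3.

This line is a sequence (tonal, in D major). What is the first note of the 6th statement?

Unit = 6 notes; the statements start on G4, E4, C#4, moving down a 3rd each time.
Extending the heads down a 3rd: A3 → F#3 → D3.

D3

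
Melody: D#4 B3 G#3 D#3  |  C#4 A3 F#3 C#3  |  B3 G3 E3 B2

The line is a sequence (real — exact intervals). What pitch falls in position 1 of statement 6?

The unit is 4 notes. Position-1 pitches of the 3 shown cells: D#4, C#4, B3.
Carrying that down a 2nd forward: A3 → G3 → F3.

F3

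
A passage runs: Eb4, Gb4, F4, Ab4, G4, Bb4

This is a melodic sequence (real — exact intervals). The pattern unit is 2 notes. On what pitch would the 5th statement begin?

With a 2-note motive the entries are Eb4, F4, G4, each up a 2nd from the previous.
Extending the heads up a 2nd: A4 → B4.

B4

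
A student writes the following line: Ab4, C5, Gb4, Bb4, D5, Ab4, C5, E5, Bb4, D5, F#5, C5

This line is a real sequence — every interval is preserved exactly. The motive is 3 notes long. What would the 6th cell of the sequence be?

F#5 A#5 E5

Unit = 3 notes; the statements start on Ab4, Bb4, C5, D5, moving up a 2nd each time.
Continuing the starts: E5 → F#5.
So cell 6 is F#5 A#5 E5.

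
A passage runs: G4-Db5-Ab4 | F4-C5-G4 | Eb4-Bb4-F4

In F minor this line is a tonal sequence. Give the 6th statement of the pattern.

Bb3 F4 C4

Unit = 3 notes; the statements start on G4, F4, Eb4, moving down a 2nd each time.
Carrying on: Db4 → C4 → Bb3.
Statement 6 starts on Bb3 and keeps the same diatonic contour: Bb3 F4 C4.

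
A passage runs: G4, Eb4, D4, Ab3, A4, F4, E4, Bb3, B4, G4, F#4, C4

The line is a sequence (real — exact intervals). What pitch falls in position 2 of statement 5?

B4

With 4-note cells, note 2 of each statement runs Eb4, F4, G4.
Extending up a 2nd: A4 → B4.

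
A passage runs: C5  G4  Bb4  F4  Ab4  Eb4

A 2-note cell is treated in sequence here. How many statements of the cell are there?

6 notes in groups of 2 gives 6/2 = 3 statements.
Starts: C5, Bb4, Ab4 — each down a 2nd.

3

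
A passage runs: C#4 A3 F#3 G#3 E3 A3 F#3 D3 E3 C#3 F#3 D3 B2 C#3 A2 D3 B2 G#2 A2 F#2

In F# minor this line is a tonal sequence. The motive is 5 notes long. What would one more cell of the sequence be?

Taking 5-note groups, the heads are C#4, A3, F#3, D3: the pattern moves down a 3rd.
Statement 5 starts on B2 and keeps the same diatonic contour: B2 G#2 E2 F#2 D2.

B2 G#2 E2 F#2 D2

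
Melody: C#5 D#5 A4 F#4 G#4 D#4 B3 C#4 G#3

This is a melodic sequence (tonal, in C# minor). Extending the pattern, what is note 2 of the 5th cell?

B2

The unit is 3 notes. Position-2 pitches of the 3 shown cells: D#5, G#4, C#4.
Extending down a 5th: F#3 → B2.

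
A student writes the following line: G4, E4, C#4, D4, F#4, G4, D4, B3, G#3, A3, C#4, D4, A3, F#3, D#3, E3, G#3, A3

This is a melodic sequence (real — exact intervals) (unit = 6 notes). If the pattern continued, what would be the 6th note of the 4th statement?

The unit is 6 notes. Position-6 pitches of the 3 shown cells: G4, D4, A3.
Each moves down a 4th; the next is E3.

E3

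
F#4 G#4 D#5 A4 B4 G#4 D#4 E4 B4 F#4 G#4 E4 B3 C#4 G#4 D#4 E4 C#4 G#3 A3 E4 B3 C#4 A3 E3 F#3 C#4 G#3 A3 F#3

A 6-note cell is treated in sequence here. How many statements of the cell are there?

5

30 notes in groups of 6 gives 30/6 = 5 statements.
Starts: F#4, D#4, B3, G#3, E3 — each down a 3rd.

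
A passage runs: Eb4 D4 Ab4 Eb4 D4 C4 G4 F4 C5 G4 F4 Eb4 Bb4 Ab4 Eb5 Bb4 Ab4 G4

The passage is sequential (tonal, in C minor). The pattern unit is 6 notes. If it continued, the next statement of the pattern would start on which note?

The 6-note cells begin on Eb4, G4, Bb4 — each up a 3rd from the last.
One more step up a 3rd gives D5.

D5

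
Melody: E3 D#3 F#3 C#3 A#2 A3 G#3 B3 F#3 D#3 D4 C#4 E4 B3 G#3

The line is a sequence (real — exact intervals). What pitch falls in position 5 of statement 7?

E5

The unit is 5 notes. Position-5 pitches of the 3 shown cells: A#2, D#3, G#3.
Carrying that up a 4th forward: C#4 → F#4 → B4 → E5.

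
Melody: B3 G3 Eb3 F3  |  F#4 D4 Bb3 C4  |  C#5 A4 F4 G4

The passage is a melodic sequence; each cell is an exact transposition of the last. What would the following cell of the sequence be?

G#5 E5 C5 D5

With a 4-note motive the entries are B3, F#4, C#5, each up a 5th from the previous.
So cell 4 is G#5 E5 C5 D5.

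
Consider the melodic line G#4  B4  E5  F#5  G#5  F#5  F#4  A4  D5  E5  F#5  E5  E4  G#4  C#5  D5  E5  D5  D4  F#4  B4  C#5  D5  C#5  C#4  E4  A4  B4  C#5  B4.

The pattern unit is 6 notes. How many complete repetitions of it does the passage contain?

5

30 notes in groups of 6 gives 30/6 = 5 statements.
Starts: G#4, F#4, E4, D4, C#4 — each down a 2nd.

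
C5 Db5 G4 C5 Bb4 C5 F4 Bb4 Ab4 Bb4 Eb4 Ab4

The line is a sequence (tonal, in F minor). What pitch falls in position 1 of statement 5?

With 4-note cells, note 1 of each statement runs C5, Bb4, Ab4.
Extending down a 2nd: G4 → F4.

F4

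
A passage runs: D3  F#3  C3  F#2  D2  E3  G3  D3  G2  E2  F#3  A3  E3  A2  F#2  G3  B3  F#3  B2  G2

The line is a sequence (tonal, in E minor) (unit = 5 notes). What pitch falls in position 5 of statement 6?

B2

Grouping in 5s, the 5th note of each cell is D2, E2, F#2, G2.
Each moves up a 2nd. Continuing: A2 → B2.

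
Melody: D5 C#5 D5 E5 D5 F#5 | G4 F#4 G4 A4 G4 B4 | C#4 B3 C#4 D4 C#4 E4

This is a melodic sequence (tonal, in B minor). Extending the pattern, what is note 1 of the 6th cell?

E2

With 6-note cells, note 1 of each statement runs D5, G4, C#4.
Carrying that down a 5th forward: F#3 → B2 → E2.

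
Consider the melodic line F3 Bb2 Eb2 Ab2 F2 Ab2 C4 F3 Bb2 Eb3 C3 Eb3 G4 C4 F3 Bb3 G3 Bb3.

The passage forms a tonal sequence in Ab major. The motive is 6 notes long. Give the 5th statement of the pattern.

Ab5 Db5 G4 C5 Ab4 C5

With a 6-note motive the entries are F3, C4, G4, each up a 5th from the previous.
Extending up a 5th: Db5 → Ab5.
So cell 5 is Ab5 Db5 G4 C5 Ab4 C5.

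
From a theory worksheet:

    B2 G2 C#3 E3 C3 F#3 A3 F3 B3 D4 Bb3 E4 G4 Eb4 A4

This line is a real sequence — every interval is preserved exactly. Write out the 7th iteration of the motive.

F5 Db5 G5

With a 3-note motive the entries are B2, E3, A3, D4, G4, each up a 4th from the previous.
Extending up a 4th: C5 → F5.
So cell 7 is F5 Db5 G5.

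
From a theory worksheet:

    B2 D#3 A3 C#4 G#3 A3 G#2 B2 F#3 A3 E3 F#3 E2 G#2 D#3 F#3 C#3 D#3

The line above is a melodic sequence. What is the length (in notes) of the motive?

There are 18 notes; a 6-note unit gives 3 cells:
B2 D#3 A3 C#4 G#3 A3 | G#2 B2 F#3 A3 E3 F#3 | E2 G#2 D#3 F#3 C#3 D#3
That's a consistent down a 3rd shift per cell, and no other grouping gives one.

6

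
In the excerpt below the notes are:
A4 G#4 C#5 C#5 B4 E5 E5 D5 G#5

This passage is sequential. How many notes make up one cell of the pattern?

3

Try groups of 3 (3 cells in 9 notes):
A4 G#4 C#5 | C#5 B4 E5 | E5 D5 G#5
Every group is a transposition up a 3rd of the one before; no shorter unit works.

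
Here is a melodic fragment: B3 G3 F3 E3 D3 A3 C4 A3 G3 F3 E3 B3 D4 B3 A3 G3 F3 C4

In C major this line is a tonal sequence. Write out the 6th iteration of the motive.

Unit = 6 notes; the statements start on B3, C4, D4, moving up a 2nd each time.
Extending up a 2nd: E4 → F4 → G4.
Statement 6 starts on G4 and keeps the same diatonic contour: G4 E4 D4 C4 B3 F4.

G4 E4 D4 C4 B3 F4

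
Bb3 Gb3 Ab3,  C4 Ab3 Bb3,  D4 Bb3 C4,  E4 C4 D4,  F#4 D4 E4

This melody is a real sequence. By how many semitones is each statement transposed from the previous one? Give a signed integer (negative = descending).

The 3-note cells begin on Bb3, C4, D4, E4, F#4 — each up a 2nd from the last.
Bb3→C4 is 60 − 58 = 2 semitones.

2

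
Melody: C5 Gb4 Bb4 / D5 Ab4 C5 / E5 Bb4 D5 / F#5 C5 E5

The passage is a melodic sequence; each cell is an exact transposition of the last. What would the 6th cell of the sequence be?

Unit = 3 notes; the statements start on C5, D5, E5, F#5, moving up a 2nd each time.
Continuing the starts: G#5 → A#5.
From A#5 the exact shape gives A#5 E5 G#5.

A#5 E5 G#5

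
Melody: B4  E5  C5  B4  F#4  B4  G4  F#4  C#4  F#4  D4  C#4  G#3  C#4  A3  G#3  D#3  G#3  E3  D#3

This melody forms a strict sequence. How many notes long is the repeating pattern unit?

4

Try groups of 4 (5 cells in 20 notes):
B4 E5 C5 B4 | F#4 B4 G4 F#4 | C#4 F#4 D4 C#4 | G#3 C#4 A3 G#3 | D#3 G#3 E3 D#3
That's a consistent down a 4th shift per cell, and no other grouping gives one.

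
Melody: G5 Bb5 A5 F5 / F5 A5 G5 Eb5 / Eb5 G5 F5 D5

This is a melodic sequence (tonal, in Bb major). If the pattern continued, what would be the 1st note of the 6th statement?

Bb4

Grouping in 4s, the 1st note of each cell is G5, F5, Eb5.
Extending down a 2nd: D5 → C5 → Bb4.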